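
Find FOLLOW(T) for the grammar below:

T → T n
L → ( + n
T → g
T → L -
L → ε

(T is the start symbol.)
T is the start symbol, so $ ∈ FOLLOW(T).
In T → T n: T is followed by n, add FIRST(n) \ {ε} = { 'n' }

Taking the union: FOLLOW(T) = { $, 'n' }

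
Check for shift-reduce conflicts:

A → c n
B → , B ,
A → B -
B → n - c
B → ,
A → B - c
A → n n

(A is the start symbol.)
Augment with A' → A and build the canonical LR(0) collection (I0 = CLOSURE({[A' → . A]}), then GOTO on every symbol after a dot until no new states appear). It has 15 states:
  I0: { [A → . B - c], [A → . B -], [A → . c n], [A → . n n], [A' → . A], [B → . , B ,], [B → . ,], [B → . n - c] }  — shift
  I1: { [B → , . B ,], [B → , .], [B → . , B ,], [B → . ,], [B → . n - c] }  — shift, reduce
  I2: { [A' → A .] }  — accept
  I3: { [A → B . - c], [A → B . -] }  — shift
  I4: { [A → c . n] }  — shift
  I5: { [A → n . n], [B → n . - c] }  — shift
  I6: { [B → n - . c] }  — shift
  I7: { [A → n n .] }  — reduce
  I8: { [B → n - c .] }  — reduce
  I9: { [A → c n .] }  — reduce
  I10: { [A → B - . c], [A → B - .] }  — shift, reduce
  I11: { [A → B - c .] }  — reduce
  I12: { [B → , B . ,] }  — shift
  I13: { [B → n . - c] }  — shift
  I14: { [B → , B , .] }  — reduce

I1 contains reduce item [B → , .] and shift items [B → . ,], [B → . , B ,], [B → . n - c] — shift-reduce conflict.
I10 contains reduce item [A → B - .] and shift item [A → B - . c] — shift-reduce conflict.

Answer: Yes — I1: [B → , .] vs [B → . ,]; I10: [A → B - .] vs [A → B - . c]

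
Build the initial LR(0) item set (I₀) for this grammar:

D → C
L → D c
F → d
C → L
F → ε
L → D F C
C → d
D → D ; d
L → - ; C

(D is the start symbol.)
{ [C → . L], [C → . d], [D → . C], [D → . D ; d], [D' → . D], [L → . - ; C], [L → . D F C], [L → . D c] }

First, augment the grammar with D' → D
I₀ = CLOSURE({ [D' → . D] }):
  [D' → . D] has the dot before D: add [D → . C], [D → . D ; d]
  [D → . C] has the dot before C: add [C → . L], [C → . d]
  [C → . L] has the dot before L: add [L → . D c], [L → . D F C], [L → . - ; C]
No further items can be added.

I₀ = { [C → . L], [C → . d], [D → . C], [D → . D ; d], [D' → . D], [L → . - ; C], [L → . D F C], [L → . D c] }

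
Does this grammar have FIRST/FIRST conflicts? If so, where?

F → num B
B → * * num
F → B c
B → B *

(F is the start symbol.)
Yes. B → '*' '*' num / B → B '*' on { '*' }

FIRST sets of the non-terminals at (or reachable through a nullable prefix from) the front of some alternative:
  FIRST(B) = { '*' }

Productions for F:
  F → num B: FIRST = { 'num' }
  F → B c: FIRST = { '*' }
Productions for B:
  B → * * num: FIRST = { '*' }
  B → B *: FIRST = { '*' }

Conflict for B: B → * * num and B → B *
  Overlap: { '*' }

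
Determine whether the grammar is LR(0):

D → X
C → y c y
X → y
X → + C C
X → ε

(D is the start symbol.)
Augment with D' → D and build the canonical LR(0) collection (I0 = CLOSURE({[D' → . D]}), then GOTO on every symbol after a dot until no new states appear). It has 10 states:
  I0: { [D → . X], [D' → . D], [X → . + C C], [X → . y], [X → .] }  — shift, reduce
  I1: { [C → . y c y], [X → + . C C] }  — shift
  I2: { [D' → D .] }  — accept
  I3: { [D → X .] }  — reduce
  I4: { [X → y .] }  — reduce
  I5: { [C → . y c y], [X → + C . C] }  — shift
  I6: { [C → y . c y] }  — shift
  I7: { [C → y c . y] }  — shift
  I8: { [C → y c y .] }  — reduce
  I9: { [X → + C C .] }  — reduce

Conflict in state I0:
  Shift-reduce conflict between [X → .] and [X → . + C C]
So the grammar is NOT LR(0).

Answer: No. Shift-reduce conflict between [X → .] and [X → . + C C]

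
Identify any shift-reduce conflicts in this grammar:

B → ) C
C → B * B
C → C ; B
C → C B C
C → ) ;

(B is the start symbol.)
Yes — I5: [B → ) C .] vs [B → . ) C]; I8: [C → C B C .] vs [B → . ) C]

A shift-reduce conflict occurs when an LR(0) state has both:
  - a complete (reduce) item [A → α .] (dot at the end), and
  - a shift item [B → β . c γ] (dot before a terminal).

Augment with B' → B and build the canonical LR(0) collection (I0 = CLOSURE({[B' → . B]}), then GOTO on every symbol after a dot until no new states appear). It has 13 states:
  I0: { [B → . ) C], [B' → . B] }  — shift
  I1: { [B → ) . C], [B → . ) C], [C → . ) ;], [C → . B * B], [C → . C ; B], [C → . C B C] }  — shift
  I2: { [B' → B .] }  — accept
  I3: { [B → ) . C], [B → . ) C], [C → ) . ;], [C → . ) ;], [C → . B * B], [C → . C ; B], [C → . C B C] }  — shift
  I4: { [C → B . * B] }  — shift
  I5: { [B → ) C .], [B → . ) C], [C → C . ; B], [C → C . B C] }  — shift, reduce
  I6: { [B → . ) C], [C → C ; . B] }  — shift
  I7: { [B → . ) C], [C → . ) ;], [C → . B * B], [C → . C ; B], [C → . C B C], [C → C B . C] }  — shift
  I8: { [B → . ) C], [C → C . ; B], [C → C . B C], [C → C B C .] }  — shift, reduce
  I9: { [C → C ; B .] }  — reduce
  I10: { [B → . ) C], [C → B * . B] }  — shift
  I11: { [C → B * B .] }  — reduce
  I12: { [C → ) ; .] }  — reduce

I5 contains reduce item [B → ) C .] and shift items [B → . ) C], [C → C . ; B] — shift-reduce conflict.
I8 contains reduce item [C → C B C .] and shift items [B → . ) C], [C → C . ; B] — shift-reduce conflict.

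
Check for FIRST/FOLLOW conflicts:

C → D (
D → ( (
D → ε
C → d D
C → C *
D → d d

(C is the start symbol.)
Nullable non-terminals: D.

D: nullable alternative(s) D → ε; FOLLOW(D) = { $, '(', '*' }
  D → ( (: FIRST \ {ε} = { '(' } — overlaps FOLLOW(D) on { '(' }: CONFLICT
  D → ε: FIRST \ {ε} = { } — this is the only nullable alternative, skip
  D → d d: FIRST \ {ε} = { 'd' } — disjoint from FOLLOW(D)

C has no nullable alternative, so no FIRST/FOLLOW check is needed there.

So the grammar has 1 FIRST/FOLLOW conflict (marked CONFLICT above).

Answer: Yes. D → '(' '(' with FOLLOW(D) on { '(' }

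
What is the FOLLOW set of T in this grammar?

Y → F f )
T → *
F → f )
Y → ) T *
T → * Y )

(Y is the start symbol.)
{ '*' }

To compute FOLLOW(T), find every occurrence of T on a right-hand side N → α T β: add FIRST(β) \ {ε}, and if β is empty or nullable also add FOLLOW(N). Iterate to a fixed point.

In Y → ) T *: T is followed by '*', add FIRST('*') \ {ε} = { '*' }

Taking the union: FOLLOW(T) = { '*' }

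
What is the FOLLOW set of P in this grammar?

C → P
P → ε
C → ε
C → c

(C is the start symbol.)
{ $ }

To compute FOLLOW(P), find every occurrence of P on a right-hand side N → α P β: add FIRST(β) \ {ε}, and if β is empty or nullable also add FOLLOW(N). Iterate to a fixed point.

In C → P: P is at the end, add FOLLOW(C)

The FOLLOW sets referred to above (computed the same way, to a fixed point):
  FOLLOW(C) = { $ }

Taking the union: FOLLOW(P) = { $ }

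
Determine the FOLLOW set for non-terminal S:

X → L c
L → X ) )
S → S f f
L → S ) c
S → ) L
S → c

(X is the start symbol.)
{ ')', 'f' }

In S → S f f: S is followed by f f, add FIRST(f f) \ {ε} = { 'f' }
In L → S ) c: S is followed by ')' c, add FIRST(')' c) \ {ε} = { ')' }

Taking the union: FOLLOW(S) = { ')', 'f' }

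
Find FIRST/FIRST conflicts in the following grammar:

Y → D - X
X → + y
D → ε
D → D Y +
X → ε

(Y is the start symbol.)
No FIRST/FIRST conflicts.

A FIRST/FIRST conflict occurs when two productions N → α and N → β for the same non-terminal have FIRST(α) ∩ FIRST(β) ≠ ∅ (with ε ∈ FIRST of a nullable right-hand side, so two nullable alternatives also conflict).

FIRST sets of the non-terminals at (or reachable through a nullable prefix from) the front of some alternative:
  FIRST(D) = { '-', ε }
  FIRST(Y) = { '-' }

Productions for X:
  X → + y: FIRST = { '+' }
  X → ε: FIRST = { ε }
Productions for D:
  D → ε: FIRST = { ε }
  D → D Y +: FIRST = { '-' }
Y has only one production, so no FIRST/FIRST conflict is possible there.

All alternatives of each non-terminal have pairwise disjoint FIRST sets.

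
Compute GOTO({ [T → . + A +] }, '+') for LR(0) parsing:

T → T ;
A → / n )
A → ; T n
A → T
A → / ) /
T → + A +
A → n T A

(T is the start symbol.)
GOTO(I, '+') = CLOSURE({ [A → αX.β] : [A → α.Xβ] ∈ I, X = '+' })

Items with dot before '+', with the dot advanced:
  [T → . + A +] → [T → + . A +]
Closure of the advanced items:
  [T → + . A +] has the dot before A: add [A → . / n )], [A → . ; T n], [A → . T], [A → . / ) /], [A → . n T A]
  [A → . T] has the dot before T: add [T → . T ;], [T → . + A +]

GOTO = { [A → . / ) /], [A → . / n )], [A → . ; T n], [A → . T], [A → . n T A], [T → + . A +], [T → . + A +], [T → . T ;] }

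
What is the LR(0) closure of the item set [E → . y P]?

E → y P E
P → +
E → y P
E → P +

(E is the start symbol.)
Start with: [E → . y P]
The dot precedes the terminal y, so nothing is added.

CLOSURE = { [E → . y P] }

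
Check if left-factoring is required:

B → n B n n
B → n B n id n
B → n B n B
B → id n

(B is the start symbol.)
Yes, B has productions with common prefix 'n B n'

Left-factoring is needed when two productions for the same non-terminal
share a common prefix on the right-hand side.

Productions for B:
  B → n B n n
  B → n B n id n
  B → n B n B
  B → id n

Found common prefix 'n B n' in productions for B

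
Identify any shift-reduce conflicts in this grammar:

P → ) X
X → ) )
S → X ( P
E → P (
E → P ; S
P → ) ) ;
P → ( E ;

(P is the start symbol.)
A shift-reduce conflict occurs when an LR(0) state has both:
  - a complete (reduce) item [A → α .] (dot at the end), and
  - a shift item [B → β . c γ] (dot before a terminal).

Augment with P' → P and build the canonical LR(0) collection (I0 = CLOSURE({[P' → . P]}), then GOTO on every symbol after a dot until no new states appear). It has 18 states:
  I0: { [P → . ( E ;], [P → . ) ) ;], [P → . ) X], [P' → . P] }  — shift
  I1: { [E → . P (], [E → . P ; S], [P → ( . E ;], [P → . ( E ;], [P → . ) ) ;], [P → . ) X] }  — shift
  I2: { [P → ) . ) ;], [P → ) . X], [X → . ) )] }  — shift
  I3: { [P' → P .] }  — accept
  I4: { [P → ) ) . ;], [X → ) . )] }  — shift
  I5: { [P → ) X .] }  — reduce
  I6: { [X → ) ) .] }  — reduce
  I7: { [P → ) ) ; .] }  — reduce
  I8: { [P → ( E . ;] }  — shift
  I9: { [E → P . (], [E → P . ; S] }  — shift
  I10: { [E → P ( .] }  — reduce
  I11: { [E → P ; . S], [S → . X ( P], [X → . ) )] }  — shift
  I12: { [X → ) . )] }  — shift
  I13: { [E → P ; S .] }  — reduce
  I14: { [S → X . ( P] }  — shift
  I15: { [P → . ( E ;], [P → . ) ) ;], [P → . ) X], [S → X ( . P] }  — shift
  I16: { [S → X ( P .] }  — reduce
  I17: { [P → ( E ; .] }  — reduce

No state contains both a complete item and a shift item.

Answer: No shift-reduce conflicts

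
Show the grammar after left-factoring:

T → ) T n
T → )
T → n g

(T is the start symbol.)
Left-factoring transforms A → αβ₁ | αβ₂ into A → αA' and A' → β₁ | β₂
(α is the longest common prefix among the alternatives). Repeat until
no nonterminal has two alternatives with a common prefix.

Round 1: T has alternatives sharing prefix ')'. Introduce T': T → ) T'
  Add: T' → T n
  Add: T' → ε

No remaining common prefixes — done.

Resulting grammar:
T → ) T'
T' → T n
T' → ε
T → n g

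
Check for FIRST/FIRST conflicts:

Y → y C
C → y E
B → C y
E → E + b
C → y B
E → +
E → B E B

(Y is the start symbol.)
A FIRST/FIRST conflict occurs when two productions N → α and N → β for the same non-terminal have FIRST(α) ∩ FIRST(β) ≠ ∅ (with ε ∈ FIRST of a nullable right-hand side, so two nullable alternatives also conflict).

FIRST sets of the non-terminals at (or reachable through a nullable prefix from) the front of some alternative:
  FIRST(E) = { '+', 'y' }
  FIRST(B) = { 'y' }

Productions for C:
  C → y E: FIRST = { 'y' }
  C → y B: FIRST = { 'y' }
Productions for E:
  E → E + b: FIRST = { '+', 'y' }
  E → +: FIRST = { '+' }
  E → B E B: FIRST = { 'y' }
Y, B have only one production, so no FIRST/FIRST conflict is possible there.

Conflict for C: C → y E and C → y B
  Overlap: { 'y' }
Conflict for E: E → E + b and E → +
  Overlap: { '+' }
Conflict for E: E → E + b and E → B E B
  Overlap: { 'y' }

Answer: Yes. C → y E / C → y B on { 'y' }; E → E '+' b / E → '+' on { '+' }; E → E '+' b / E → B E B on { 'y' }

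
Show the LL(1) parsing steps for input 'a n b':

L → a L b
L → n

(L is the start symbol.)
Stack is shown with the top on the left.

Stack    Input    Action
------------------------
L $      a n b $  output L → a L b
a L b $  a n b $  match 'a'
L b $    n b $    output L → n
n b $    n b $    match 'n'
b $      b $      match 'b'
$        $        accept

The string is accepted.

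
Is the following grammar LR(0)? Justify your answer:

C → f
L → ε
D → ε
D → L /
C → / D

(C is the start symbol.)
No. Reduce-reduce conflict: [D → .] and [L → .]

A grammar is LR(0) if no state in the canonical LR(0) collection has:
  - both a shift item (dot before a terminal) and a complete item (shift-reduce conflict), or
  - two or more complete items (reduce-reduce conflict; the accept item [C' → C .] counts as a complete item here).

Augment with C' → C and build the canonical LR(0) collection (I0 = CLOSURE({[C' → . C]}), then GOTO on every symbol after a dot until no new states appear). It has 7 states:
  I0: { [C → . / D], [C → . f], [C' → . C] }  — shift
  I1: { [C → / . D], [D → . L /], [D → .], [L → .] }  — 2 reduces
  I2: { [C' → C .] }  — accept
  I3: { [C → f .] }  — reduce
  I4: { [C → / D .] }  — reduce
  I5: { [D → L . /] }  — shift
  I6: { [D → L / .] }  — reduce

Conflict in state I1:
  Reduce-reduce conflict: [D → .] and [L → .]
So the grammar is NOT LR(0).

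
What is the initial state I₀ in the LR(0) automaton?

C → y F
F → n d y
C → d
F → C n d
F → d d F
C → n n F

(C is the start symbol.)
First, augment the grammar with C' → C
I₀ = CLOSURE({ [C' → . C] }):
  [C' → . C] has the dot before C: add [C → . y F], [C → . d], [C → . n n F]
No further items can be added.

I₀ = { [C → . d], [C → . n n F], [C → . y F], [C' → . C] }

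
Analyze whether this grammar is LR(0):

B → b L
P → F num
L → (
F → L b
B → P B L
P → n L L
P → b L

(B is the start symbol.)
No. Reduce-reduce conflict: [B → b L .] and [P → b L .]

A grammar is LR(0) if no state in the canonical LR(0) collection has:
  - both a shift item (dot before a terminal) and a complete item (shift-reduce conflict), or
  - two or more complete items (reduce-reduce conflict; the accept item [B' → B .] counts as a complete item here).

Augment with B' → B and build the canonical LR(0) collection (I0 = CLOSURE({[B' → . B]}), then GOTO on every symbol after a dot until no new states appear). It has 15 states:
  I0: { [B → . P B L], [B → . b L], [B' → . B], [F → . L b], [L → . (], [P → . F num], [P → . b L], [P → . n L L] }  — shift
  I1: { [L → ( .] }  — reduce
  I2: { [B' → B .] }  — accept
  I3: { [P → F . num] }  — shift
  I4: { [F → L . b] }  — shift
  I5: { [B → . P B L], [B → . b L], [B → P . B L], [F → . L b], [L → . (], [P → . F num], [P → . b L], [P → . n L L] }  — shift
  I6: { [B → b . L], [L → . (], [P → b . L] }  — shift
  I7: { [L → . (], [P → n . L L] }  — shift
  I8: { [L → . (], [P → n L . L] }  — shift
  I9: { [P → n L L .] }  — reduce
  I10: { [B → b L .], [P → b L .] }  — 2 reduces
  I11: { [B → P B . L], [L → . (] }  — shift
  I12: { [B → P B L .] }  — reduce
  I13: { [F → L b .] }  — reduce
  I14: { [P → F num .] }  — reduce

Conflict in state I10:
  Reduce-reduce conflict: [B → b L .] and [P → b L .]
So the grammar is NOT LR(0).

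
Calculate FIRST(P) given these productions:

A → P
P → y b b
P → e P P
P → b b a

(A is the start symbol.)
To compute FIRST(P), examine every production with P on the left-hand side, reading each right-hand side left to right until a non-nullable symbol is reached.

From P → y b b:
  - y is a terminal: add 'y' and stop
From P → e P P:
  - e is a terminal: add 'e' and stop
From P → b b a:
  - b is a terminal: add 'b' and stop

Collecting: FIRST(P) = { 'b', 'e', 'y' }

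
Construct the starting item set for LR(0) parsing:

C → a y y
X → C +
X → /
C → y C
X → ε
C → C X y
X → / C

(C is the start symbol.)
{ [C → . C X y], [C → . a y y], [C → . y C], [C' → . C] }

First, augment the grammar with C' → C
I₀ = CLOSURE({ [C' → . C] }):
  [C' → . C] has the dot before C: add [C → . a y y], [C → . y C], [C → . C X y]
No further items can be added.

I₀ = { [C → . C X y], [C → . a y y], [C → . y C], [C' → . C] }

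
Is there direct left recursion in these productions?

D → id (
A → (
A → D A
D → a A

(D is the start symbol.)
Direct left recursion occurs when N → N α for some non-terminal N (the right-hand side begins with the left-hand side itself).

D → id (: starts with id
A → (: starts with '('
A → D A: starts with D
D → a A: starts with a

No direct left recursion found.

Answer: No direct left recursion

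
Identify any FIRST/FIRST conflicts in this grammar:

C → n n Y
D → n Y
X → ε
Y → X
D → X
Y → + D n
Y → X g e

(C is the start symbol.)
No FIRST/FIRST conflicts.

A FIRST/FIRST conflict occurs when two productions N → α and N → β for the same non-terminal have FIRST(α) ∩ FIRST(β) ≠ ∅ (with ε ∈ FIRST of a nullable right-hand side, so two nullable alternatives also conflict).

FIRST sets of the non-terminals at (or reachable through a nullable prefix from) the front of some alternative:
  FIRST(X) = { ε }

Productions for D:
  D → n Y: FIRST = { 'n' }
  D → X: FIRST = { ε }
Productions for Y:
  Y → X: FIRST = { ε }
  Y → + D n: FIRST = { '+' }
  Y → X g e: FIRST = { 'g' }
C, X have only one production, so no FIRST/FIRST conflict is possible there.

All alternatives of each non-terminal have pairwise disjoint FIRST sets.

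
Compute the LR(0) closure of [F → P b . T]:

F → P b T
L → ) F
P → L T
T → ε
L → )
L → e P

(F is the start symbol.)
To compute CLOSURE, for each item [A → α.Bβ] where B is a non-terminal, add [B → .γ] for all productions B → γ; repeat for the newly added items until nothing changes.

Start with: [F → P b . T]
  [F → P b . T] has the dot before T: add [T → .]
No further items can be added.

CLOSURE = { [F → P b . T], [T → .] }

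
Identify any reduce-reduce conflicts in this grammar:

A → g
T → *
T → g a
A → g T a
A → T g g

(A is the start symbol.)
No reduce-reduce conflicts

A reduce-reduce conflict occurs when an LR(0) state has two complete items [A → α .] and [B → β .] — both call for a reduction, and with no lookahead the parser cannot choose between them.

Augment with A' → A and build the canonical LR(0) collection (I0 = CLOSURE({[A' → . A]}), then GOTO on every symbol after a dot until no new states appear). It has 11 states:
  I0: { [A → . T g g], [A → . g T a], [A → . g], [A' → . A], [T → . *], [T → . g a] }  — shift
  I1: { [T → * .] }  — reduce
  I2: { [A' → A .] }  — accept
  I3: { [A → T . g g] }  — shift
  I4: { [A → g . T a], [A → g .], [T → . *], [T → . g a], [T → g . a] }  — shift, reduce
  I5: { [A → g T . a] }  — shift
  I6: { [T → g a .] }  — reduce
  I7: { [T → g . a] }  — shift
  I8: { [A → g T a .] }  — reduce
  I9: { [A → T g . g] }  — shift
  I10: { [A → T g g .] }  — reduce

No state contains more than one complete item.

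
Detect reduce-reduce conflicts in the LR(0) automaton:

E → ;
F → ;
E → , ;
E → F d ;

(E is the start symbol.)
Augment with E' → E and build the canonical LR(0) collection (I0 = CLOSURE({[E' → . E]}), then GOTO on every symbol after a dot until no new states appear). It has 8 states:
  I0: { [E → . , ;], [E → . ;], [E → . F d ;], [E' → . E], [F → . ;] }  — shift
  I1: { [E → , . ;] }  — shift
  I2: { [E → ; .], [F → ; .] }  — 2 reduces
  I3: { [E' → E .] }  — accept
  I4: { [E → F . d ;] }  — shift
  I5: { [E → F d . ;] }  — shift
  I6: { [E → F d ; .] }  — reduce
  I7: { [E → , ; .] }  — reduce

I2 contains complete items [E → ; .], [F → ; .] — reduce-reduce conflict.

Answer: Yes — I2: [E → ; .] vs [F → ; .]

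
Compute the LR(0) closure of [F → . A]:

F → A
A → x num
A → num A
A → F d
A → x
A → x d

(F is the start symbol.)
Start with: [F → . A]
  [F → . A] has the dot before A: add [A → . x num], [A → . num A], [A → . F d], [A → . x], [A → . x d]
  [A → . F d] has the dot before F: all F-items already present
No further items can be added.

CLOSURE = { [A → . F d], [A → . num A], [A → . x d], [A → . x num], [A → . x], [F → . A] }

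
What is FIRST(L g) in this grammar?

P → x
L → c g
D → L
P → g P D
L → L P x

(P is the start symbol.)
{ 'c' }

FIRST sets of the non-terminals involved (from the grammar, by fixed-point iteration):
  FIRST(L) = { 'c' }

To compute FIRST(L g), process the symbols left to right:
Symbol L is a non-terminal. Add FIRST(L) \ {ε} = { 'c' }
L is not nullable (ε ∉ FIRST(L)), so stop here.
FIRST(L g) = { 'c' }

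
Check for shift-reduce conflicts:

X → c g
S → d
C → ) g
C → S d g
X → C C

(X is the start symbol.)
A shift-reduce conflict occurs when an LR(0) state has both:
  - a complete (reduce) item [A → α .] (dot at the end), and
  - a shift item [B → β . c γ] (dot before a terminal).

Augment with X' → X and build the canonical LR(0) collection (I0 = CLOSURE({[X' → . X]}), then GOTO on every symbol after a dot until no new states appear). It has 12 states:
  I0: { [C → . ) g], [C → . S d g], [S → . d], [X → . C C], [X → . c g], [X' → . X] }  — shift
  I1: { [C → ) . g] }  — shift
  I2: { [C → . ) g], [C → . S d g], [S → . d], [X → C . C] }  — shift
  I3: { [C → S . d g] }  — shift
  I4: { [X' → X .] }  — accept
  I5: { [X → c . g] }  — shift
  I6: { [S → d .] }  — reduce
  I7: { [X → c g .] }  — reduce
  I8: { [C → S d . g] }  — shift
  I9: { [C → S d g .] }  — reduce
  I10: { [X → C C .] }  — reduce
  I11: { [C → ) g .] }  — reduce

No state contains both a complete item and a shift item.

Answer: No shift-reduce conflicts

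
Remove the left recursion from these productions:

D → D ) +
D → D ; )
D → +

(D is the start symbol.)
D → + D'
D' → ) + D'
D' → ; ) D'
D' → ε

D is directly left-recursive. The standard transformation for
  A → A α₁ | ... | A α_m | β₁ | ... | β_n
is
  A  → β₁ A' | ... | β_n A'
  A' → α₁ A' | ... | α_m A' | ε

D → + becomes D → + D'
D → D ) + becomes D' → ) + D'
D → D ; ) becomes D' → ; ) D'
Add D' → ε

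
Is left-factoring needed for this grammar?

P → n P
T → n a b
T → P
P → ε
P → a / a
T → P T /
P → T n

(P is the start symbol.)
Yes, T has productions with common prefix 'P'

Left-factoring is needed when two productions for the same non-terminal
share a common prefix on the right-hand side.

Productions for P:
  P → n P
  P → ε
  P → a / a
  P → T n
Productions for T:
  T → n a b
  T → P
  T → P T /

Found common prefix 'P' in productions for T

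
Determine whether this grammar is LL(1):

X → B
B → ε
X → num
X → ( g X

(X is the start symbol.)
A grammar is LL(1) if for each non-terminal N with multiple productions, the predict sets of those productions are pairwise disjoint, where PREDICT(N → α) = (FIRST(α) \ {ε}) ∪ (FOLLOW(N) if α ⇒* ε).

Relevant sets:
  FIRST(B) = { ε }
  FOLLOW(X) = { $ }

For X:
  PREDICT(X → B) = { $ }
  PREDICT(X → num) = { 'num' }
  PREDICT(X → '(' g X) = { '(' }
B has a single production, so nothing to check there.

All predict sets are disjoint. The grammar IS LL(1).

Answer: Yes, the grammar is LL(1).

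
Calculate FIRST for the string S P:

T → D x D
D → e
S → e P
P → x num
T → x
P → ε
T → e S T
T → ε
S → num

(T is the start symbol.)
FIRST sets of the non-terminals involved (from the grammar, by fixed-point iteration):
  FIRST(S) = { 'e', 'num' }

To compute FIRST(S P), process the symbols left to right:
Symbol S is a non-terminal. Add FIRST(S) \ {ε} = { 'e', 'num' }
S is not nullable (ε ∉ FIRST(S)), so stop here.
FIRST(S P) = { 'e', 'num' }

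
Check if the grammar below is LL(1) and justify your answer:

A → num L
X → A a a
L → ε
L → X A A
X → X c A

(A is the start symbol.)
A grammar is LL(1) if for each non-terminal N with multiple productions, the predict sets of those productions are pairwise disjoint, where PREDICT(N → α) = (FIRST(α) \ {ε}) ∪ (FOLLOW(N) if α ⇒* ε).

Relevant sets:
  FIRST(A) = { 'num' }
  FIRST(X) = { 'num' }
  FOLLOW(L) = { $, 'a', 'c', 'num' }

For X:
  PREDICT(X → A a a) = { 'num' }
  PREDICT(X → X c A) = { 'num' }
For L:
  PREDICT(L → ε) = { $, 'a', 'c', 'num' }
  PREDICT(L → X A A) = { 'num' }
A has a single production, so nothing to check there.

Conflict found: Predict set conflict for X: { 'num' }
The grammar is NOT LL(1).

Answer: No. Predict set conflict for X: { 'num' }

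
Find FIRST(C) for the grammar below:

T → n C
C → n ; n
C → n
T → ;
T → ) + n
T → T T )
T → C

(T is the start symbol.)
From C → n ; n:
  - n is a terminal: add 'n' and stop
From C → n:
  - n is a terminal: add 'n' and stop

Collecting: FIRST(C) = { 'n' }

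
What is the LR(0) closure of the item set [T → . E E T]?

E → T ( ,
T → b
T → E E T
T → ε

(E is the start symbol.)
To compute CLOSURE, for each item [A → α.Bβ] where B is a non-terminal, add [B → .γ] for all productions B → γ; repeat for the newly added items until nothing changes.

Start with: [T → . E E T]
  [T → . E E T] has the dot before E: add [E → . T ( ,]
  [E → . T ( ,] has the dot before T: add [T → . b], [T → .]
No further items can be added.

CLOSURE = { [E → . T ( ,], [T → . E E T], [T → . b], [T → .] }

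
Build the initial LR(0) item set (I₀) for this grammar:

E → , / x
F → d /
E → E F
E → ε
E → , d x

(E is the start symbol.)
First, augment the grammar with E' → E
I₀ = CLOSURE({ [E' → . E] }):
  [E' → . E] has the dot before E: add [E → . , / x], [E → . E F], [E → .], [E → . , d x]
No further items can be added.

I₀ = { [E → . , / x], [E → . , d x], [E → . E F], [E → .], [E' → . E] }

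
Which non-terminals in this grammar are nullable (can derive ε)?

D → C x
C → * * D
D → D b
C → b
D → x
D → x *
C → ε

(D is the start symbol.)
ε-productions: C → ε
So C is immediately nullable.
No further non-terminal can be added: every production for the remaining non-terminals contains a terminal or a non-nullable non-terminal.
Nullable = { 'C' }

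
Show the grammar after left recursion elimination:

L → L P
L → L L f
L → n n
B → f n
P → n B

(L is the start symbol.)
L → n n L'
L' → P L'
L' → L f L'
L' → ε
B → f n
P → n B

L is directly left-recursive. The standard transformation for
  A → A α₁ | ... | A α_m | β₁ | ... | β_n
is
  A  → β₁ A' | ... | β_n A'
  A' → α₁ A' | ... | α_m A' | ε

L → n n becomes L → n n L'
L → L P becomes L' → P L'
L → L L f becomes L' → L f L'
Add L' → ε

Productions for other non-terminals are unchanged:
  B → f n
  P → n B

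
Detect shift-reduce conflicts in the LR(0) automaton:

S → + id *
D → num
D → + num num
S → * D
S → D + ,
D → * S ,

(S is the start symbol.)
Yes — I12: [S → * D .] vs [S → D . + ,]

A shift-reduce conflict occurs when an LR(0) state has both:
  - a complete (reduce) item [A → α .] (dot at the end), and
  - a shift item [B → β . c γ] (dot before a terminal).

Augment with S' → S and build the canonical LR(0) collection (I0 = CLOSURE({[S' → . S]}), then GOTO on every symbol after a dot until no new states appear). It has 15 states:
  I0: { [D → . * S ,], [D → . + num num], [D → . num], [S → . * D], [S → . + id *], [S → . D + ,], [S' → . S] }  — shift
  I1: { [D → * . S ,], [D → . * S ,], [D → . + num num], [D → . num], [S → * . D], [S → . * D], [S → . + id *], [S → . D + ,] }  — shift
  I2: { [D → + . num num], [S → + . id *] }  — shift
  I3: { [S → D . + ,] }  — shift
  I4: { [S' → S .] }  — accept
  I5: { [D → num .] }  — reduce
  I6: { [S → D + . ,] }  — shift
  I7: { [S → D + , .] }  — reduce
  I8: { [S → + id . *] }  — shift
  I9: { [D → + num . num] }  — shift
  I10: { [D → + num num .] }  — reduce
  I11: { [S → + id * .] }  — reduce
  I12: { [S → * D .], [S → D . + ,] }  — shift, reduce
  I13: { [D → * S . ,] }  — shift
  I14: { [D → * S , .] }  — reduce

I12 contains reduce item [S → * D .] and shift item [S → D . + ,] — shift-reduce conflict.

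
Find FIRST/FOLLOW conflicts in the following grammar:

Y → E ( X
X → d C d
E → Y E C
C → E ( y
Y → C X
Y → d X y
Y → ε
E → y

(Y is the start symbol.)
Nullable non-terminals: Y.
FIRST sets used below: FIRST(E) = { 'd', 'y' }, FIRST(C) = { 'd', 'y' }

Y: nullable alternative(s) Y → ε; FOLLOW(Y) = { $, 'd', 'y' }
  Y → E ( X: FIRST \ {ε} = { 'd', 'y' } — overlaps FOLLOW(Y) on { 'd', 'y' }: CONFLICT
  Y → C X: FIRST \ {ε} = { 'd', 'y' } — overlaps FOLLOW(Y) on { 'd', 'y' }: CONFLICT
  Y → d X y: FIRST \ {ε} = { 'd' } — overlaps FOLLOW(Y) on { 'd' }: CONFLICT
  Y → ε: FIRST \ {ε} = { } — this is the only nullable alternative, skip

C, E, X have no nullable alternative, so no FIRST/FOLLOW check is needed there.

So the grammar has 3 FIRST/FOLLOW conflicts (marked CONFLICT above).

Answer: Yes. Y → E '(' X with FOLLOW(Y) on { 'd', 'y' }; Y → C X with FOLLOW(Y) on { 'd', 'y' }; Y → d X y with FOLLOW(Y) on { 'd' }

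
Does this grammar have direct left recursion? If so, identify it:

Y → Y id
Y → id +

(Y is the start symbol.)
Direct left recursion occurs when N → N α for some non-terminal N (the right-hand side begins with the left-hand side itself).

Y → Y id: LEFT RECURSIVE (starts with Y)
Y → id +: starts with id

The grammar has direct left recursion on: Y.

Answer: Yes, Y is left-recursive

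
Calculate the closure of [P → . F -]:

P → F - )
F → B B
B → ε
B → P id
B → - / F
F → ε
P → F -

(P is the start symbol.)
{ [B → . - / F], [B → . P id], [B → .], [F → . B B], [F → .], [P → . F - )], [P → . F -] }

To compute CLOSURE, for each item [A → α.Bβ] where B is a non-terminal, add [B → .γ] for all productions B → γ; repeat for the newly added items until nothing changes.

Start with: [P → . F -]
  [P → . F -] has the dot before F: add [F → . B B], [F → .]
  [F → . B B] has the dot before B: add [B → .], [B → . P id], [B → . - / F]
  [B → . P id] has the dot before P: add [P → . F - )]
No further items can be added.

CLOSURE = { [B → . - / F], [B → . P id], [B → .], [F → . B B], [F → .], [P → . F - )], [P → . F -] }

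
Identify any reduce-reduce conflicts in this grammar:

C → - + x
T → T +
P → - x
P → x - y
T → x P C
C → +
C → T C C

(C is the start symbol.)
Yes — I13: [C → + .] vs [T → T + .]

A reduce-reduce conflict occurs when an LR(0) state has two complete items [A → α .] and [B → β .] — both call for a reduction, and with no lookahead the parser cannot choose between them.

Augment with C' → C and build the canonical LR(0) collection (I0 = CLOSURE({[C' → . C]}), then GOTO on every symbol after a dot until no new states appear). It has 18 states:
  I0: { [C → . +], [C → . - + x], [C → . T C C], [C' → . C], [T → . T +], [T → . x P C] }  — shift
  I1: { [C → + .] }  — reduce
  I2: { [C → - . + x] }  — shift
  I3: { [C' → C .] }  — accept
  I4: { [C → . +], [C → . - + x], [C → . T C C], [C → T . C C], [T → . T +], [T → . x P C], [T → T . +] }  — shift
  I5: { [P → . - x], [P → . x - y], [T → x . P C] }  — shift
  I6: { [P → - . x] }  — shift
  I7: { [C → . +], [C → . - + x], [C → . T C C], [T → . T +], [T → . x P C], [T → x P . C] }  — shift
  I8: { [P → x . - y] }  — shift
  I9: { [P → x - . y] }  — shift
  I10: { [P → x - y .] }  — reduce
  I11: { [T → x P C .] }  — reduce
  I12: { [P → - x .] }  — reduce
  I13: { [C → + .], [T → T + .] }  — 2 reduces
  I14: { [C → . +], [C → . - + x], [C → . T C C], [C → T C . C], [T → . T +], [T → . x P C] }  — shift
  I15: { [C → T C C .] }  — reduce
  I16: { [C → - + . x] }  — shift
  I17: { [C → - + x .] }  — reduce

I13 contains complete items [C → + .], [T → T + .] — reduce-reduce conflict.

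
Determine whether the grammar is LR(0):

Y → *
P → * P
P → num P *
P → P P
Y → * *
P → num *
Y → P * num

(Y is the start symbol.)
A grammar is LR(0) if no state in the canonical LR(0) collection has:
  - both a shift item (dot before a terminal) and a complete item (shift-reduce conflict), or
  - two or more complete items (reduce-reduce conflict; the accept item [Y' → Y .] counts as a complete item here).

Augment with Y' → Y and build the canonical LR(0) collection (I0 = CLOSURE({[Y' → . Y]}), then GOTO on every symbol after a dot until no new states appear). It has 14 states:
  I0: { [P → . * P], [P → . P P], [P → . num *], [P → . num P *], [Y → . * *], [Y → . *], [Y → . P * num], [Y' → . Y] }  — shift
  I1: { [P → * . P], [P → . * P], [P → . P P], [P → . num *], [P → . num P *], [Y → * . *], [Y → * .] }  — shift, reduce
  I2: { [P → . * P], [P → . P P], [P → . num *], [P → . num P *], [P → P . P], [Y → P . * num] }  — shift
  I3: { [Y' → Y .] }  — accept
  I4: { [P → . * P], [P → . P P], [P → . num *], [P → . num P *], [P → num . *], [P → num . P *] }  — shift
  I5: { [P → * . P], [P → . * P], [P → . P P], [P → . num *], [P → . num P *], [P → num * .] }  — shift, reduce
  I6: { [P → . * P], [P → . P P], [P → . num *], [P → . num P *], [P → P . P], [P → num P . *] }  — shift
  I7: { [P → * . P], [P → . * P], [P → . P P], [P → . num *], [P → . num P *], [P → num P * .] }  — shift, reduce
  I8: { [P → . * P], [P → . P P], [P → . num *], [P → . num P *], [P → P . P], [P → P P .] }  — shift, reduce
  I9: { [P → * . P], [P → . * P], [P → . P P], [P → . num *], [P → . num P *] }  — shift
  I10: { [P → * P .], [P → . * P], [P → . P P], [P → . num *], [P → . num P *], [P → P . P] }  — shift, reduce
  I11: { [P → * . P], [P → . * P], [P → . P P], [P → . num *], [P → . num P *], [Y → P * . num] }  — shift
  I12: { [P → . * P], [P → . P P], [P → . num *], [P → . num P *], [P → num . *], [P → num . P *], [Y → P * num .] }  — shift, reduce
  I13: { [P → * . P], [P → . * P], [P → . P P], [P → . num *], [P → . num P *], [Y → * * .] }  — shift, reduce

Conflict in state I1:
  Shift-reduce conflict between [Y → * .] and [P → . * P]
So the grammar is NOT LR(0).

Answer: No. Shift-reduce conflict between [Y → * .] and [P → . * P]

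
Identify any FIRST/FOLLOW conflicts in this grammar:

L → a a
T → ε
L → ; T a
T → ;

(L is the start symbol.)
Nullable non-terminals: T.

T: nullable alternative(s) T → ε; FOLLOW(T) = { 'a' }
  T → ε: FIRST \ {ε} = { } — this is the only nullable alternative, skip
  T → ;: FIRST \ {ε} = { ';' } — disjoint from FOLLOW(T)

L has no nullable alternative, so no FIRST/FOLLOW check is needed there.

No FIRST/FOLLOW conflicts found.

Answer: No FIRST/FOLLOW conflicts.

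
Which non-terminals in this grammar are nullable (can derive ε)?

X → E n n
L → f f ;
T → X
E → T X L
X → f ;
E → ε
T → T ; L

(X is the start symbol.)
{ 'E' }

A non-terminal is nullable if it can derive ε (the empty string): either it has an ε-production, or it has a production whose right-hand side consists entirely of nullable non-terminals.

ε-productions: E → ε
So E is immediately nullable.
No further non-terminal can be added: every production for the remaining non-terminals contains a terminal or a non-nullable non-terminal.
Nullable = { 'E' }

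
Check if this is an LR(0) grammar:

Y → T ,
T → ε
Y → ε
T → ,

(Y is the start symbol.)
A grammar is LR(0) if no state in the canonical LR(0) collection has:
  - both a shift item (dot before a terminal) and a complete item (shift-reduce conflict), or
  - two or more complete items (reduce-reduce conflict; the accept item [Y' → Y .] counts as a complete item here).

Augment with Y' → Y and build the canonical LR(0) collection (I0 = CLOSURE({[Y' → . Y]}), then GOTO on every symbol after a dot until no new states appear). It has 5 states:
  I0: { [T → . ,], [T → .], [Y → . T ,], [Y → .], [Y' → . Y] }  — shift, 2 reduces
  I1: { [T → , .] }  — reduce
  I2: { [Y → T . ,] }  — shift
  I3: { [Y' → Y .] }  — accept
  I4: { [Y → T , .] }  — reduce

Conflict in state I0:
  Shift-reduce conflict between [T → .] and [T → . ,]
So the grammar is NOT LR(0).

Answer: No. Shift-reduce conflict between [T → .] and [T → . ,]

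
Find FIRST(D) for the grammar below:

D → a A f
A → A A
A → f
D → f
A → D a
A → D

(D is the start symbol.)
{ 'a', 'f' }

To compute FIRST(D), examine every production with D on the left-hand side, reading each right-hand side left to right until a non-nullable symbol is reached.

From D → a A f:
  - a is a terminal: add 'a' and stop
From D → f:
  - f is a terminal: add 'f' and stop

Collecting: FIRST(D) = { 'a', 'f' }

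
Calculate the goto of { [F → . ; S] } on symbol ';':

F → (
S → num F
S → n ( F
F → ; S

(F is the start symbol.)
{ [F → ; . S], [S → . n ( F], [S → . num F] }

GOTO(I, ';') = CLOSURE({ [A → αX.β] : [A → α.Xβ] ∈ I, X = ';' })

Items with dot before ';', with the dot advanced:
  [F → . ; S] → [F → ; . S]
Closure of the advanced items:
  [F → ; . S] has the dot before S: add [S → . num F], [S → . n ( F]

GOTO = { [F → ; . S], [S → . n ( F], [S → . num F] }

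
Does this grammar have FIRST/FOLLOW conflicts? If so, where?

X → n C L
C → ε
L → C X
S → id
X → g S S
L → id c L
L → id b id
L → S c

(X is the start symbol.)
A FIRST/FOLLOW conflict occurs when a non-terminal N has a nullable alternative N → β (β ⇒* ε) and another alternative N → α with FIRST(α) ∩ FOLLOW(N) ≠ ∅: on such a lookahead the parser cannot decide between expanding α and letting N vanish via β.

Nullable non-terminals: C.
C has a nullable alternative but only one production, so nothing to check.

L, S, X have no nullable alternative, so no FIRST/FOLLOW check is needed there.

No FIRST/FOLLOW conflicts found.

Answer: No FIRST/FOLLOW conflicts.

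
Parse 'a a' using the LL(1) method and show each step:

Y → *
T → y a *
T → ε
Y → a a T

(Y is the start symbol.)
LL(1) parsing maintains a stack (initially the start symbol over $) and the input. At each step: if the stack top is a terminal, match it against the current input token; if it is a non-terminal N, replace it with the RHS of M[N, lookahead] (the unique production whose predict set contains the lookahead).

Stack is shown with the top on the left.

Stack    Input  Action
----------------------
Y $      a a $  output Y → a a T
a a T $  a a $  match 'a'
a T $    a $    match 'a'
T $      $      output T → ε
$        $      accept

The string is accepted.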